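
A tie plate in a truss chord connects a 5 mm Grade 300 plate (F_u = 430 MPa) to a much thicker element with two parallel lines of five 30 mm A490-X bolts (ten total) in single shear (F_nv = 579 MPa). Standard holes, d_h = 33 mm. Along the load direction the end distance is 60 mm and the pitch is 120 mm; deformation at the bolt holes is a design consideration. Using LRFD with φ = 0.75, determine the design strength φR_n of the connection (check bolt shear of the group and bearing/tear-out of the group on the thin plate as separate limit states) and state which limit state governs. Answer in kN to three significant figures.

1100 kN (bearing governs)

Bolt shear: A_b = π·30²/4 = 706.9 mm²; R_n = 579 × 706.9 × 10 × 1 / 1000 = 4093 kN → 0.75 × 4093 = 3070 kN.
Bearing (1.2 l_c t F_u ≤ 2.4 d t F_u): upper limit = 2.4·30·5·430 / 1000 = 154.8 kN.
  Edge l_c = 60 − 33/2 = 43.5 → r_n = 112.2 kN; interior l_c = 120 − 33 = 87 → r_n = 154.8 kN.
  R_n,bearing = 2·112.2 + 8·154.8 = 1463 kN → 0.75 × 1463 = 1100 kN.
Bearing governs: 1100 kN.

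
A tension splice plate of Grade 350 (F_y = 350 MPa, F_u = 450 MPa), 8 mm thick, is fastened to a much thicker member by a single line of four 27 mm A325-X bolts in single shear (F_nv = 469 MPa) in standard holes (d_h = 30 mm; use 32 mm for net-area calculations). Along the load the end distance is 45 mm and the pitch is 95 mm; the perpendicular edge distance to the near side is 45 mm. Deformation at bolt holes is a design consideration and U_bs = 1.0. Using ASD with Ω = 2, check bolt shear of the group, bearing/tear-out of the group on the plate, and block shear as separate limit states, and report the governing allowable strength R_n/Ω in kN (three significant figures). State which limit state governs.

Bolt shear: A_b = π·27²/4 = 572.6 mm²; R_n = 469 × 572.6 × 4 × 1 / 1000 = 1074 kN → 1074 / 2 = 537 kN.
Bearing: edge l_c = 30, r_n = 129.6 kN; interior l_c = 65, r_n = 233.3 kN; R_n = 129.6 + 3·233.3 = 829.4 kN → 415 kN.
Block shear: A_gv = 2640, A_nv = 1744, A_nt = 232 mm²; R_n = min(0.6F_uA_nv, 0.6F_yA_gv) + U_bs·F_u·A_nt = 575.3 kN → 288 kN.
Block shear governs: 288 kN.

288 kN (block shear governs)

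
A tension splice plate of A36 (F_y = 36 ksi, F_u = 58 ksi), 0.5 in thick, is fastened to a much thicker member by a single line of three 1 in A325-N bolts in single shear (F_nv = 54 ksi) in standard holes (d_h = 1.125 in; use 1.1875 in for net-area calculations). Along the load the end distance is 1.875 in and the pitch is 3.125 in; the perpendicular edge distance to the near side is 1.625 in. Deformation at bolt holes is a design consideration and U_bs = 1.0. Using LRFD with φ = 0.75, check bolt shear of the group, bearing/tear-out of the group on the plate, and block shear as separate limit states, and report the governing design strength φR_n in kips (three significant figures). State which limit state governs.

Bolt shear: A_b = π·1²/4 = 0.7854 in²; R_n = 54 × 0.7854 × 3 × 1 = 127.2 kips → 0.75 × 127.2 = 95.4 kips.
Bearing: edge l_c = 1.312, r_n = 45.67 kips; interior l_c = 2, r_n = 69.6 kips; R_n = 45.67 + 2·69.6 = 184.9 kips → 139 kips.
Block shear: A_gv = 4.062, A_nv = 2.578, A_nt = 0.5156 in²; R_n = min(0.6F_uA_nv, 0.6F_yA_gv) + U_bs·F_u·A_nt = 117.7 kips → 88.2 kips.
Block shear governs: 88.2 kips.

88.2 kips (block shear governs)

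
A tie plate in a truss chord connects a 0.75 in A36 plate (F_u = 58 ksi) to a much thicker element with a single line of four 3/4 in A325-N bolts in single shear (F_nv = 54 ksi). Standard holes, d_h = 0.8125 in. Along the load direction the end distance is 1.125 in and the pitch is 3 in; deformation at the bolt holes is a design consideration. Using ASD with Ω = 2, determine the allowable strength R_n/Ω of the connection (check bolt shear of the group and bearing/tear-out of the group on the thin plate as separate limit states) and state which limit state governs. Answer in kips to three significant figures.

47.7 kips (bolt shear governs)

Bolt shear: A_b = π·0.75²/4 = 0.4418 in²; R_n = 54 × 0.4418 × 4 × 1 = 95.43 kips → 95.43 / 2 = 47.7 kips.
Bearing (1.2 l_c t F_u ≤ 2.4 d t F_u): upper limit = 2.4·0.75·0.75·58 = 78.3 kips.
  Edge l_c = 1.125 − 0.8125/2 = 0.7188 → r_n = 37.52 kips; interior l_c = 3 − 0.8125 = 2.188 → r_n = 78.3 kips.
  R_n,bearing = 1·37.52 + 3·78.3 = 272.4 kips → 272.4 / 2 = 136 kips.
Bolt shear governs: 47.7 kips.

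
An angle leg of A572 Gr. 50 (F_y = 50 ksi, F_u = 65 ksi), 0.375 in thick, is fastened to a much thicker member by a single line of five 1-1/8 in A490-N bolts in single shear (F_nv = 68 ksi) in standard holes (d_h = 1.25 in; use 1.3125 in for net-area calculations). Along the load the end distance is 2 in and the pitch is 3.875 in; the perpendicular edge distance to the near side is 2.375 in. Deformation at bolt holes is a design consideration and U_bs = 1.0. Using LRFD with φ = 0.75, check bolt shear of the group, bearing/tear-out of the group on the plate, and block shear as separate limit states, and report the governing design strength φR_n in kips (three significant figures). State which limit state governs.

159 kips (block shear governs)

Bolt shear: A_b = π·1.125²/4 = 0.994 in²; R_n = 68 × 0.994 × 5 × 1 = 338 kips → 0.75 × 338 = 253 kips.
Bearing: edge l_c = 1.375, r_n = 40.22 kips; interior l_c = 2.625, r_n = 65.81 kips; R_n = 40.22 + 4·65.81 = 303.5 kips → 228 kips.
Block shear: A_gv = 6.562, A_nv = 4.348, A_nt = 0.6445 in²; R_n = min(0.6F_uA_nv, 0.6F_yA_gv) + U_bs·F_u·A_nt = 211.5 kips → 159 kips.
Block shear governs: 159 kips.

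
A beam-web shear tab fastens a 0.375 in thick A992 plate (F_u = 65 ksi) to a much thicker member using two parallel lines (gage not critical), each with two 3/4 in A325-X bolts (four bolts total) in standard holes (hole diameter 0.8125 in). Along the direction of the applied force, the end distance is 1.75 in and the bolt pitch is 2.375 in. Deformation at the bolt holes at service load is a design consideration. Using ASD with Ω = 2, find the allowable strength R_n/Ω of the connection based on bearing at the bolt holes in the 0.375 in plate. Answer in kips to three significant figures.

83.2 kips

Per bolt r_n = 1.2 l_c t F_u ≤ 2.4 d t F_u; upper limit = 2.4 × 0.75 × 0.375 × 65 = 43.87 kips.
Edge bolt: l_c = 1.75 − 0.8125/2 = 1.344 in → 1.2 × 1.344 × 0.375 × 65 = 39.3 → r_n = 39.3 kips.
Interior bolts: l_c = 2.375 − 0.8125 = 1.562 in → 1.2 × 1.562 × 0.375 × 65 = 45.7 → r_n = 43.87 kips.
R_n = 2 × 39.3 + 2 × 43.87 = 166.4 kips.
Allowable strength R_n/Ω = 166.4 / 2 = 83.2 kips.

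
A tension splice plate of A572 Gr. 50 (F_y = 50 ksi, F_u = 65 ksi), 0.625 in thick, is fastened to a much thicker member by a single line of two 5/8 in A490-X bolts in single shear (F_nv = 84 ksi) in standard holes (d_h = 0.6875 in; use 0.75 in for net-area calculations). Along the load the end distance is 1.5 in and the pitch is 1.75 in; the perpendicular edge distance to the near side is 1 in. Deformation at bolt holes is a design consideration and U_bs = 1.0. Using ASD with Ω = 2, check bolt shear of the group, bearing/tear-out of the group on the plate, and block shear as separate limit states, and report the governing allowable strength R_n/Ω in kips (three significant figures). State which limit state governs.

25.8 kips (bolt shear governs)

Bolt shear: A_b = π·0.625²/4 = 0.3068 in²; R_n = 84 × 0.3068 × 2 × 1 = 51.54 kips → 51.54 / 2 = 25.8 kips.
Bearing: edge l_c = 1.156, r_n = 56.37 kips; interior l_c = 1.062, r_n = 51.8 kips; R_n = 56.37 + 1·51.8 = 108.2 kips → 54.1 kips.
Block shear: A_gv = 2.031, A_nv = 1.328, A_nt = 0.3906 in²; R_n = min(0.6F_uA_nv, 0.6F_yA_gv) + U_bs·F_u·A_nt = 77.19 kips → 38.6 kips.
Bolt shear governs: 25.8 kips.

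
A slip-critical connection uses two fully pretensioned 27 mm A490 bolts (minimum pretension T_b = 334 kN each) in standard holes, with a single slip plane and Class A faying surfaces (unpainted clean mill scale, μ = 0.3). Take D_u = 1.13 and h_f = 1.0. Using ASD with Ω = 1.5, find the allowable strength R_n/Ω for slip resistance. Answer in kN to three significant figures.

R_n = μ · D_u · h_f · T_b · n_s · n_b = 0.3 × 1.13 × 1.0 × 334 × 1 × 2 = 226.5 kN.
Allowable strength R_n/Ω = 226.5 / 1.5 = 151 kN.

151 kN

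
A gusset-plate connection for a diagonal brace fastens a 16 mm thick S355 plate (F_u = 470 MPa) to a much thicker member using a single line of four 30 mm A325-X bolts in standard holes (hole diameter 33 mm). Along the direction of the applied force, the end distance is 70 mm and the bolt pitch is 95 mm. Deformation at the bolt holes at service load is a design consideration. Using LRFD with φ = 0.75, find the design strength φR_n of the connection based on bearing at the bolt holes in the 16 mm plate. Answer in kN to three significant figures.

Per bolt r_n = 1.2 l_c t F_u ≤ 2.4 d t F_u; upper limit = 2.4 × 30 × 16 × 470 / 1000 = 541.4 kN.
Edge bolt: l_c = 70 − 33/2 = 53.5 mm → 1.2 × 53.5 × 16 × 470 / 1000 = 482.8 → r_n = 482.8 kN.
Interior bolts: l_c = 95 − 33 = 62 mm → 1.2 × 62 × 16 × 470 / 1000 = 559.5 → r_n = 541.4 kN.
R_n = 1 × 482.8 + 3 × 541.4 = 2107 kN.
Design strength φR_n = 0.75 × 2107 = 1580 kN.

1580 kN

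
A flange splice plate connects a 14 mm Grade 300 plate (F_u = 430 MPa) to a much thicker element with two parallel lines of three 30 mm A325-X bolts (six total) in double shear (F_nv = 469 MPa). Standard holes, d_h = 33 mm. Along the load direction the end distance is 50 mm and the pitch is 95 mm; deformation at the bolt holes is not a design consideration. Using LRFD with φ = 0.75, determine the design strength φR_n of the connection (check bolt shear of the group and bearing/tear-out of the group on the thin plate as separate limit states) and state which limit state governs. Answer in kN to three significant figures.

Bolt shear: A_b = π·30²/4 = 706.9 mm²; R_n = 469 × 706.9 × 6 × 2 / 1000 = 3978 kN → 0.75 × 3978 = 2980 kN.
Bearing (1.5 l_c t F_u ≤ 3.0 d t F_u): upper limit = 3.0·30·14·430 / 1000 = 541.8 kN.
  Edge l_c = 50 − 33/2 = 33.5 → r_n = 302.5 kN; interior l_c = 95 − 33 = 62 → r_n = 541.8 kN.
  R_n,bearing = 2·302.5 + 4·541.8 = 2772 kN → 0.75 × 2772 = 2080 kN.
Bearing governs: 2080 kN.

2080 kN (bearing governs)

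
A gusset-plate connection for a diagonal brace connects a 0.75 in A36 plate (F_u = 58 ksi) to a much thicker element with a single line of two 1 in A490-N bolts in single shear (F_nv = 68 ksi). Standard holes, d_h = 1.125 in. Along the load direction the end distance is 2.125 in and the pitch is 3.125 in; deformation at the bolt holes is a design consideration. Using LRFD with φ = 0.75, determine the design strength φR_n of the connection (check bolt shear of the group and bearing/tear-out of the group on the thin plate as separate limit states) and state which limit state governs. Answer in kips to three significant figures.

Bolt shear: A_b = π·1²/4 = 0.7854 in²; R_n = 68 × 0.7854 × 2 × 1 = 106.8 kips → 0.75 × 106.8 = 80.1 kips.
Bearing (1.2 l_c t F_u ≤ 2.4 d t F_u): upper limit = 2.4·1·0.75·58 = 104.4 kips.
  Edge l_c = 2.125 − 1.125/2 = 1.562 → r_n = 81.56 kips; interior l_c = 3.125 − 1.125 = 2 → r_n = 104.4 kips.
  R_n,bearing = 1·81.56 + 1·104.4 = 186 kips → 0.75 × 186 = 139 kips.
Bolt shear governs: 80.1 kips.

80.1 kips (bolt shear governs)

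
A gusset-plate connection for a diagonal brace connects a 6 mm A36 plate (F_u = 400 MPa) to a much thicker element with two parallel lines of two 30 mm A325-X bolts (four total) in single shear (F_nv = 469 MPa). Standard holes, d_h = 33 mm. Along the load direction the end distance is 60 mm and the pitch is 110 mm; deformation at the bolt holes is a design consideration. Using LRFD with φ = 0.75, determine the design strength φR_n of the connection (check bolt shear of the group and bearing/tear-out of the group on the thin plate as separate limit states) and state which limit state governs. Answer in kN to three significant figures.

447 kN (bearing governs)

Bolt shear: A_b = π·30²/4 = 706.9 mm²; R_n = 469 × 706.9 × 4 × 1 / 1000 = 1326 kN → 0.75 × 1326 = 995 kN.
Bearing (1.2 l_c t F_u ≤ 2.4 d t F_u): upper limit = 2.4·30·6·400 / 1000 = 172.8 kN.
  Edge l_c = 60 − 33/2 = 43.5 → r_n = 125.3 kN; interior l_c = 110 − 33 = 77 → r_n = 172.8 kN.
  R_n,bearing = 2·125.3 + 2·172.8 = 596.2 kN → 0.75 × 596.2 = 447 kN.
Bearing governs: 447 kN.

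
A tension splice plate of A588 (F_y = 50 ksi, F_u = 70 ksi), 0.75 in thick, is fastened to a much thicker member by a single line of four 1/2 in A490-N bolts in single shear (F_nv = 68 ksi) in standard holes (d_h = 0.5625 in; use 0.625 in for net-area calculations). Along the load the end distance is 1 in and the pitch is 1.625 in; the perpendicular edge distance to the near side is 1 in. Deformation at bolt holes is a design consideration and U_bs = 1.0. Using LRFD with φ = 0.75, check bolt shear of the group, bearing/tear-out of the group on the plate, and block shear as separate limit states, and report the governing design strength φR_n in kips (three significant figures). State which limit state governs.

Bolt shear: A_b = π·0.5²/4 = 0.1963 in²; R_n = 68 × 0.1963 × 4 × 1 = 53.41 kips → 0.75 × 53.41 = 40.1 kips.
Bearing: edge l_c = 0.7188, r_n = 45.28 kips; interior l_c = 1.062, r_n = 63 kips; R_n = 45.28 + 3·63 = 234.3 kips → 176 kips.
Block shear: A_gv = 4.406, A_nv = 2.766, A_nt = 0.5156 in²; R_n = min(0.6F_uA_nv, 0.6F_yA_gv) + U_bs·F_u·A_nt = 152.2 kips → 114 kips.
Bolt shear governs: 40.1 kips.

40.1 kips (bolt shear governs)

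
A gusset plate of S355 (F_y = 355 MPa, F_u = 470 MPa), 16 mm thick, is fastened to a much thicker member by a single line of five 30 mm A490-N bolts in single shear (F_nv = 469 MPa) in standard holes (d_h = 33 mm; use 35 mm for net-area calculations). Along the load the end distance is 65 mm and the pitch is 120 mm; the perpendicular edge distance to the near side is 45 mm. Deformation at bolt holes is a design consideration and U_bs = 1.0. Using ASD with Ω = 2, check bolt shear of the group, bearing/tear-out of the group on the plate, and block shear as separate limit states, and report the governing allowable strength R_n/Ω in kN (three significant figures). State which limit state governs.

Bolt shear: A_b = π·30²/4 = 706.9 mm²; R_n = 469 × 706.9 × 5 × 1 / 1000 = 1658 kN → 1658 / 2 = 829 kN.
Bearing: edge l_c = 48.5, r_n = 437.7 kN; interior l_c = 87, r_n = 541.4 kN; R_n = 437.7 + 4·541.4 = 2603 kN → 1300 kN.
Block shear: A_gv = 8720, A_nv = 6200, A_nt = 440 mm²; R_n = min(0.6F_uA_nv, 0.6F_yA_gv) + U_bs·F_u·A_nt = 1955 kN → 978 kN.
Bolt shear governs: 829 kN.

829 kN (bolt shear governs)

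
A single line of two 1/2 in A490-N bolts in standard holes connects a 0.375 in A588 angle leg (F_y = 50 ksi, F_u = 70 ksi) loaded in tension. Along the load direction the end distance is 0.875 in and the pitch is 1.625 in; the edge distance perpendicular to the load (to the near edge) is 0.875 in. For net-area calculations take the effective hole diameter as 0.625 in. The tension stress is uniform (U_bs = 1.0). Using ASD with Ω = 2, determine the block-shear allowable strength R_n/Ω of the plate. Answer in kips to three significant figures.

Shear plane L_v = 0.875 + 1·1.625 = 2.5 in; A_gv = 2.5 × 0.375 = 0.9375 in².
A_nv = (2.5 − 1.5·0.625) × 0.375 = 0.5859 in².
A_nt = (0.875 − 0.5·0.625) × 0.375 = 0.2109 in².
0.6 F_u A_nv = 24.61 kips; 0.6 F_y A_gv = 28.12 kips → shear rupture governs the shear term.
R_n = 24.61 + 1.0 × 70 × 0.2109 = 39.38 kips.
Allowable strength R_n/Ω = 39.38 / 2 = 19.7 kips.

19.7 kips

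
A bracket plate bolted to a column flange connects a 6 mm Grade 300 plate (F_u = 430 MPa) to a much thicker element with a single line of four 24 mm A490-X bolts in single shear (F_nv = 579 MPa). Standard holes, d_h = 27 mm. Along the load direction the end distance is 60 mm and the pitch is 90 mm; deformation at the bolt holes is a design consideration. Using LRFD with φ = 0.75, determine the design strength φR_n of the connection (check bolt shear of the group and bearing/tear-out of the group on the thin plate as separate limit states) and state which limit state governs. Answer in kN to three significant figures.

Bolt shear: A_b = π·24²/4 = 452.4 mm²; R_n = 579 × 452.4 × 4 × 1 / 1000 = 1048 kN → 0.75 × 1048 = 786 kN.
Bearing (1.2 l_c t F_u ≤ 2.4 d t F_u): upper limit = 2.4·24·6·430 / 1000 = 148.6 kN.
  Edge l_c = 60 − 27/2 = 46.5 → r_n = 144 kN; interior l_c = 90 − 27 = 63 → r_n = 148.6 kN.
  R_n,bearing = 1·144 + 3·148.6 = 589.8 kN → 0.75 × 589.8 = 442 kN.
Bearing governs: 442 kN.

442 kN (bearing governs)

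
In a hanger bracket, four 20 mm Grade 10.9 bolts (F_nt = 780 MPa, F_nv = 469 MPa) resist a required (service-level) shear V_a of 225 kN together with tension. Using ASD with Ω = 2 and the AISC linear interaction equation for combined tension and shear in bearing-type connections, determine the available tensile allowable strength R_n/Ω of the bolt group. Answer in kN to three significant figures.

A_b = π·20²/4 = 314.2 mm²; f_rv = 225 × 1000 / (4 × 314.2) = 179 MPa.
F'_nt = 1.3 F_nt − (Ω F_nt / F_nv) f_rv = 1.3·780 − (2·780/469)·179 = 418.4 MPa, capped at F_nt → F'_nt = 418.4 MPa.
R_n = F'_nt · A_b · n = 418.4 × 314.2 × 4 / 1000 = 525.8 kN.
Allowable strength R_n/Ω = 525.8 / 2 = 263 kN.

263 kN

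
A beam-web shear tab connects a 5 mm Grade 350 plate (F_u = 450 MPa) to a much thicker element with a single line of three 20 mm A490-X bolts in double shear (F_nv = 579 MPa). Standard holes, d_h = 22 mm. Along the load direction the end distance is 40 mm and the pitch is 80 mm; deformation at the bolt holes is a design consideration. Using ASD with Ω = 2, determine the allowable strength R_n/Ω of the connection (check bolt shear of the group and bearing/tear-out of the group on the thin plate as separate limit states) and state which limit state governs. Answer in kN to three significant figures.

Bolt shear: A_b = π·20²/4 = 314.2 mm²; R_n = 579 × 314.2 × 3 × 2 / 1000 = 1091 kN → 1091 / 2 = 546 kN.
Bearing (1.2 l_c t F_u ≤ 2.4 d t F_u): upper limit = 2.4·20·5·450 / 1000 = 108 kN.
  Edge l_c = 40 − 22/2 = 29 → r_n = 78.3 kN; interior l_c = 80 − 22 = 58 → r_n = 108 kN.
  R_n,bearing = 1·78.3 + 2·108 = 294.3 kN → 294.3 / 2 = 147 kN.
Bearing governs: 147 kN.

147 kN (bearing governs)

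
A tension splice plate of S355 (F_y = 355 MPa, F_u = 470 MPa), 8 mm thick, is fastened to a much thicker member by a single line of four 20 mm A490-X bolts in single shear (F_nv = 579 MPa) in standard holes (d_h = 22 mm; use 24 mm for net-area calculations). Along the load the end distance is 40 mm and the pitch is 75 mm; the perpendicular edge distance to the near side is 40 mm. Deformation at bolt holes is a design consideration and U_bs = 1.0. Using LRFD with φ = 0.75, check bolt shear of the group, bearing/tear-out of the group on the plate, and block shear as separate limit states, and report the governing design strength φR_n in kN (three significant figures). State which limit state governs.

385 kN (block shear governs)

Bolt shear: A_b = π·20²/4 = 314.2 mm²; R_n = 579 × 314.2 × 4 × 1 / 1000 = 727.6 kN → 0.75 × 727.6 = 546 kN.
Bearing: edge l_c = 29, r_n = 130.8 kN; interior l_c = 53, r_n = 180.5 kN; R_n = 130.8 + 3·180.5 = 672.3 kN → 504 kN.
Block shear: A_gv = 2120, A_nv = 1448, A_nt = 224 mm²; R_n = min(0.6F_uA_nv, 0.6F_yA_gv) + U_bs·F_u·A_nt = 513.6 kN → 385 kN.
Block shear governs: 385 kN.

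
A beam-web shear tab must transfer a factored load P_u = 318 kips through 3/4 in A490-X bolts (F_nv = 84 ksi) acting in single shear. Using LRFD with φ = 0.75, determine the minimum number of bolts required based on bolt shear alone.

12 bolts

A_b = π·0.75²/4 = 0.4418 in².
Per-bolt design strength φR_n = 0.75 × 84 × 0.4418 × 1 = 27.83 kips.
n ≥ 318 / 27.83 = 11.43 → use 12 bolts.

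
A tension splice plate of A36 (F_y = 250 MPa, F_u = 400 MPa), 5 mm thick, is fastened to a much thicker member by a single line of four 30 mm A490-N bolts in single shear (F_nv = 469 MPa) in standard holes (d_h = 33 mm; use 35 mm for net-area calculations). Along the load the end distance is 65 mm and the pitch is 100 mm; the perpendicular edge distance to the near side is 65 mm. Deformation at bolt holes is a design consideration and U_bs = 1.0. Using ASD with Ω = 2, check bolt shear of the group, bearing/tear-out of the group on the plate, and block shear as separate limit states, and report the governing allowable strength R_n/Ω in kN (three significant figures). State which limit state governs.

Bolt shear: A_b = π·30²/4 = 706.9 mm²; R_n = 469 × 706.9 × 4 × 1 / 1000 = 1326 kN → 1326 / 2 = 663 kN.
Bearing: edge l_c = 48.5, r_n = 116.4 kN; interior l_c = 67, r_n = 144 kN; R_n = 116.4 + 3·144 = 548.4 kN → 274 kN.
Block shear: A_gv = 1825, A_nv = 1212, A_nt = 237.5 mm²; R_n = min(0.6F_uA_nv, 0.6F_yA_gv) + U_bs·F_u·A_nt = 368.8 kN → 184 kN.
Block shear governs: 184 kN.

184 kN (block shear governs)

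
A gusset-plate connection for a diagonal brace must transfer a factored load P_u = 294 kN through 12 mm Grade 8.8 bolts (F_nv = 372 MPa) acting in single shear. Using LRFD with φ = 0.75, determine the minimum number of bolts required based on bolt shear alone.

A_b = π·12²/4 = 113.1 mm².
Per-bolt design strength φR_n = 0.75 × 372 × 113.1 × 1 / 1000 = 31.55 kN.
n ≥ 294 / 31.55 = 9.317 → use 10 bolts.

10 bolts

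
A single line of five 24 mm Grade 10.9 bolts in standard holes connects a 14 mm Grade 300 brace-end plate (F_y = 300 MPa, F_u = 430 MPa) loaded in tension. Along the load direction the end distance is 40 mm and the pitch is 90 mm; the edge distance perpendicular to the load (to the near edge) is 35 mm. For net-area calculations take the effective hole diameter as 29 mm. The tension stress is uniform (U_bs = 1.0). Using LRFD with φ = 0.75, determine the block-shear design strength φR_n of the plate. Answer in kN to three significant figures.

Shear plane L_v = 40 + 4·90 = 400 mm; A_gv = 400 × 14 = 5600 mm².
A_nv = (400 − 4.5·29) × 14 = 3773 mm².
A_nt = (35 − 0.5·29) × 14 = 287 mm².
0.6 F_u A_nv = 973.4 kN; 0.6 F_y A_gv = 1008 kN → shear rupture governs the shear term.
R_n = 973.4 + 1.0 × 430 × 287 / 1000 = 1097 kN.
Design strength φR_n = 0.75 × 1097 = 823 kN.

823 kN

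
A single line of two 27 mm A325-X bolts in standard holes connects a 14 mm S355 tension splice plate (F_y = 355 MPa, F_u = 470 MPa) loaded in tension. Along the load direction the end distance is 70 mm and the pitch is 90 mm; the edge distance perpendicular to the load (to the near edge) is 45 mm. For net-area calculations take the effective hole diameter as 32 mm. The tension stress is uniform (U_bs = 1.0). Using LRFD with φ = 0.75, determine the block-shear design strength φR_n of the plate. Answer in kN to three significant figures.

Shear plane L_v = 70 + 1·90 = 160 mm; A_gv = 160 × 14 = 2240 mm².
A_nv = (160 − 1.5·32) × 14 = 1568 mm².
A_nt = (45 − 0.5·32) × 14 = 406 mm².
0.6 F_u A_nv = 442.2 kN; 0.6 F_y A_gv = 477.1 kN → shear rupture governs the shear term.
R_n = 442.2 + 1.0 × 470 × 406 / 1000 = 633 kN.
Design strength φR_n = 0.75 × 633 = 475 kN.

475 kN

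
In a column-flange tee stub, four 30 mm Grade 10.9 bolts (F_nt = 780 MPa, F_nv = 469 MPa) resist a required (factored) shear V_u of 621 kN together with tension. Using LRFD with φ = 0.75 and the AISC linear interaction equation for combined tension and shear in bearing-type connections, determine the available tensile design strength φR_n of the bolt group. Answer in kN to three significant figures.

1120 kN

A_b = π·30²/4 = 706.9 mm²; f_rv = 621 × 1000 / (4 × 706.9) = 219.6 MPa.
F'_nt = 1.3 F_nt − (F_nt / φF_nv) f_rv = 1.3·780 − (780/(0.75·469))·219.6 = 527 MPa, capped at F_nt → F'_nt = 527 MPa.
R_n = F'_nt · A_b · n = 527 × 706.9 × 4 / 1000 = 1490 kN.
Design strength φR_n = 0.75 × 1490 = 1120 kN.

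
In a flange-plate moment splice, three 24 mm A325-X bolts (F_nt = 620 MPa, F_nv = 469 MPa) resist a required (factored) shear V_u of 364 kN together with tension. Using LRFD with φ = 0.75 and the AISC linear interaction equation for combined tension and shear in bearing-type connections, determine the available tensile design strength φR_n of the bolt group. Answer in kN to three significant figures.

339 kN

A_b = π·24²/4 = 452.4 mm²; f_rv = 364 × 1000 / (3 × 452.4) = 268.2 MPa.
F'_nt = 1.3 F_nt − (F_nt / φF_nv) f_rv = 1.3·620 − (620/(0.75·469))·268.2 = 333.3 MPa, capped at F_nt → F'_nt = 333.3 MPa.
R_n = F'_nt · A_b · n = 333.3 × 452.4 × 3 / 1000 = 452.3 kN.
Design strength φR_n = 0.75 × 452.3 = 339 kN.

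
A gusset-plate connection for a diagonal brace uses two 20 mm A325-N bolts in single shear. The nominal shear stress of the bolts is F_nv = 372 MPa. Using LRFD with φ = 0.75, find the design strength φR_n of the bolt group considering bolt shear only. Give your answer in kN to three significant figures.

175 kN

A_b = π × 20² / 4 = 314.2 mm².
R_n = F_nv · A_b · n · n_s = 372 × 314.2 × 2 × 1 / 1000 = 233.7 kN.
Design strength φR_n = 0.75 × 233.7 = 175 kN.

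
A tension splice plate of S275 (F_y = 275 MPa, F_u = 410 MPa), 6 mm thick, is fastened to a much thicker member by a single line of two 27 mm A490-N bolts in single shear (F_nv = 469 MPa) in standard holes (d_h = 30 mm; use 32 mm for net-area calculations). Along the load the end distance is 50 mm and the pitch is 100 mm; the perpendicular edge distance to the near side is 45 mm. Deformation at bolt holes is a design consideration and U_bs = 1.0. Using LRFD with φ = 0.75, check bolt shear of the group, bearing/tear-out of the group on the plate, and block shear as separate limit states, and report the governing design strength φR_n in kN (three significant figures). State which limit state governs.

165 kN (block shear governs)

Bolt shear: A_b = π·27²/4 = 572.6 mm²; R_n = 469 × 572.6 × 2 × 1 / 1000 = 537.1 kN → 0.75 × 537.1 = 403 kN.
Bearing: edge l_c = 35, r_n = 103.3 kN; interior l_c = 70, r_n = 159.4 kN; R_n = 103.3 + 1·159.4 = 262.7 kN → 197 kN.
Block shear: A_gv = 900, A_nv = 612, A_nt = 174 mm²; R_n = min(0.6F_uA_nv, 0.6F_yA_gv) + U_bs·F_u·A_nt = 219.8 kN → 165 kN.
Block shear governs: 165 kN.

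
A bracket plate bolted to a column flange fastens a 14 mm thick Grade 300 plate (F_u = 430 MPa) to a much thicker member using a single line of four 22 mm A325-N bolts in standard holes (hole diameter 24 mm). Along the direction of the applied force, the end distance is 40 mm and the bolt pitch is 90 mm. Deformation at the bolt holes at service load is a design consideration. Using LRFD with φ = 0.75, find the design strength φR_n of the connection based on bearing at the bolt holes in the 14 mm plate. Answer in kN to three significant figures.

Per bolt r_n = 1.2 l_c t F_u ≤ 2.4 d t F_u; upper limit = 2.4 × 22 × 14 × 430 / 1000 = 317.9 kN.
Edge bolt: l_c = 40 − 24/2 = 28 mm → 1.2 × 28 × 14 × 430 / 1000 = 202.3 → r_n = 202.3 kN.
Interior bolts: l_c = 90 − 24 = 66 mm → 1.2 × 66 × 14 × 430 / 1000 = 476.8 → r_n = 317.9 kN.
R_n = 1 × 202.3 + 3 × 317.9 = 1156 kN.
Design strength φR_n = 0.75 × 1156 = 867 kN.

867 kN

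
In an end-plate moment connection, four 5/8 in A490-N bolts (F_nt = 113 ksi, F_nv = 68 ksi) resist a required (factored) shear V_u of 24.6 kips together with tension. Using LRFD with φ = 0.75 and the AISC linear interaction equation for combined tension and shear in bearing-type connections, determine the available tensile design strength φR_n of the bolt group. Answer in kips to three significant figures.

A_b = π·0.625²/4 = 0.3068 in²; f_rv = 24.6 / (4 × 0.3068) = 20.05 ksi.
F'_nt = 1.3 F_nt − (F_nt / φF_nv) f_rv = 1.3·113 − (113/(0.75·68))·20.05 = 102.5 ksi, capped at F_nt → F'_nt = 102.5 ksi.
R_n = F'_nt · A_b · n = 102.5 × 0.3068 × 4 = 125.8 kips.
Design strength φR_n = 0.75 × 125.8 = 94.3 kips.

94.3 kips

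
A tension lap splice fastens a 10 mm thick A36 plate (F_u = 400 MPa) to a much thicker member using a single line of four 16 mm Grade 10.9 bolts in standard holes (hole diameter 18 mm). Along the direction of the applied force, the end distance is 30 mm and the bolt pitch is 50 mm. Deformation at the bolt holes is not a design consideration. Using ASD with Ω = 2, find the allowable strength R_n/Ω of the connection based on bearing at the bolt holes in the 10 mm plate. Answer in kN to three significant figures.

351 kN

Per bolt r_n = 1.5 l_c t F_u ≤ 3.0 d t F_u; upper limit = 3.0 × 16 × 10 × 400 / 1000 = 192 kN.
Edge bolt: l_c = 30 − 18/2 = 21 mm → 1.5 × 21 × 10 × 400 / 1000 = 126 → r_n = 126 kN.
Interior bolts: l_c = 50 − 18 = 32 mm → 1.5 × 32 × 10 × 400 / 1000 = 192 → r_n = 192 kN.
R_n = 1 × 126 + 3 × 192 = 702 kN.
Allowable strength R_n/Ω = 702 / 2 = 351 kN.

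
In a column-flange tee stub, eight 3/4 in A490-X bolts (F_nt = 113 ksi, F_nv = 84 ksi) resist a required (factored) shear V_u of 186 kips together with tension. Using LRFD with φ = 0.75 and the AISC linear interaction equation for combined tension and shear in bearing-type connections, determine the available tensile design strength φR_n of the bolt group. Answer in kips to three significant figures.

A_b = π·0.75²/4 = 0.4418 in²; f_rv = 186 / (8 × 0.4418) = 52.63 ksi.
F'_nt = 1.3 F_nt − (F_nt / φF_nv) f_rv = 1.3·113 − (113/(0.75·84))·52.63 = 52.51 ksi, capped at F_nt → F'_nt = 52.51 ksi.
R_n = F'_nt · A_b · n = 52.51 × 0.4418 × 8 = 185.6 kips.
Design strength φR_n = 0.75 × 185.6 = 139 kips.

139 kips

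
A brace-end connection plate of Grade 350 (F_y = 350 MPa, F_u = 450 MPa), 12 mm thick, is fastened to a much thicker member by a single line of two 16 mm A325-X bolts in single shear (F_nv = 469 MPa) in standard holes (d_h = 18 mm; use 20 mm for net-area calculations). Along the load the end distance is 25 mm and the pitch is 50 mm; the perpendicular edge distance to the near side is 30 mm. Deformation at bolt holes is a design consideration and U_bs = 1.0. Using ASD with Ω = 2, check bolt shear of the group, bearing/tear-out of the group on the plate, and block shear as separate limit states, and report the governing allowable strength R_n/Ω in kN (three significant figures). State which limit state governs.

94.3 kN (bolt shear governs)

Bolt shear: A_b = π·16²/4 = 201.1 mm²; R_n = 469 × 201.1 × 2 × 1 / 1000 = 188.6 kN → 188.6 / 2 = 94.3 kN.
Bearing: edge l_c = 16, r_n = 103.7 kN; interior l_c = 32, r_n = 207.4 kN; R_n = 103.7 + 1·207.4 = 311 kN → 156 kN.
Block shear: A_gv = 900, A_nv = 540, A_nt = 240 mm²; R_n = min(0.6F_uA_nv, 0.6F_yA_gv) + U_bs·F_u·A_nt = 253.8 kN → 127 kN.
Bolt shear governs: 94.3 kN.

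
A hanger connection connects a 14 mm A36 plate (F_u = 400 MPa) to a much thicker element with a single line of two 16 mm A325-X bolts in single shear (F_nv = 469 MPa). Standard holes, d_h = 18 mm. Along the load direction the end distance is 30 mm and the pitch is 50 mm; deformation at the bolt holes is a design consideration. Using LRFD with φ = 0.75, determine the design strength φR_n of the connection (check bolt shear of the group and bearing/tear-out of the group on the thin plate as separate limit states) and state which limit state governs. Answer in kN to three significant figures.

141 kN (bolt shear governs)

Bolt shear: A_b = π·16²/4 = 201.1 mm²; R_n = 469 × 201.1 × 2 × 1 / 1000 = 188.6 kN → 0.75 × 188.6 = 141 kN.
Bearing (1.2 l_c t F_u ≤ 2.4 d t F_u): upper limit = 2.4·16·14·400 / 1000 = 215 kN.
  Edge l_c = 30 − 18/2 = 21 → r_n = 141.1 kN; interior l_c = 50 − 18 = 32 → r_n = 215 kN.
  R_n,bearing = 1·141.1 + 1·215 = 356.2 kN → 0.75 × 356.2 = 267 kN.
Bolt shear governs: 141 kN.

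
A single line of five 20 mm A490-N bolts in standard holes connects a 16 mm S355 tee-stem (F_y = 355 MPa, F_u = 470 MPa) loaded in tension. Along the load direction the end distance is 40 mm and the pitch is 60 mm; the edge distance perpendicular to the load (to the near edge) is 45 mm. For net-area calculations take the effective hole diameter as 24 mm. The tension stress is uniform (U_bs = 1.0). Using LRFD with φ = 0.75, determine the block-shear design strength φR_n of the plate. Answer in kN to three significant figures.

768 kN

Shear plane L_v = 40 + 4·60 = 280 mm; A_gv = 280 × 16 = 4480 mm².
A_nv = (280 − 4.5·24) × 16 = 2752 mm².
A_nt = (45 − 0.5·24) × 16 = 528 mm².
0.6 F_u A_nv = 776.1 kN; 0.6 F_y A_gv = 954.2 kN → shear rupture governs the shear term.
R_n = 776.1 + 1.0 × 470 × 528 / 1000 = 1024 kN.
Design strength φR_n = 0.75 × 1024 = 768 kN.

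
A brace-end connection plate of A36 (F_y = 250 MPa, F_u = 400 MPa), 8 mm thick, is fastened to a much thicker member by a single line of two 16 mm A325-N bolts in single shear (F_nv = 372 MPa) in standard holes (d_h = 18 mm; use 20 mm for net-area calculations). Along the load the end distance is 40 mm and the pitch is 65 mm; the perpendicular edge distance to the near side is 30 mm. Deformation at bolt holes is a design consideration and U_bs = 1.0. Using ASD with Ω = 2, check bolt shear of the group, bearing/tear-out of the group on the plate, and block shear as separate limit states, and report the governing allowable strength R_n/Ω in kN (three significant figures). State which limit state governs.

Bolt shear: A_b = π·16²/4 = 201.1 mm²; R_n = 372 × 201.1 × 2 × 1 / 1000 = 149.6 kN → 149.6 / 2 = 74.8 kN.
Bearing: edge l_c = 31, r_n = 119 kN; interior l_c = 47, r_n = 122.9 kN; R_n = 119 + 1·122.9 = 241.9 kN → 121 kN.
Block shear: A_gv = 840, A_nv = 600, A_nt = 160 mm²; R_n = min(0.6F_uA_nv, 0.6F_yA_gv) + U_bs·F_u·A_nt = 190 kN → 95 kN.
Bolt shear governs: 74.8 kN.

74.8 kN (bolt shear governs)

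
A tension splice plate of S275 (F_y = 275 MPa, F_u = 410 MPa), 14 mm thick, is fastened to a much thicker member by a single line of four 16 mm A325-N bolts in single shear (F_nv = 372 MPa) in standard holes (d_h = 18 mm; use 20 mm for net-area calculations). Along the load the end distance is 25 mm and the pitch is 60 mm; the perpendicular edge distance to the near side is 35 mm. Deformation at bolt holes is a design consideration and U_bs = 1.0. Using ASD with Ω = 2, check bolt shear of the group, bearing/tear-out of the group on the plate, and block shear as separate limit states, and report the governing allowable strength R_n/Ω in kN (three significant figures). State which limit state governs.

150 kN (bolt shear governs)

Bolt shear: A_b = π·16²/4 = 201.1 mm²; R_n = 372 × 201.1 × 4 × 1 / 1000 = 299.2 kN → 299.2 / 2 = 150 kN.
Bearing: edge l_c = 16, r_n = 110.2 kN; interior l_c = 42, r_n = 220.4 kN; R_n = 110.2 + 3·220.4 = 771.5 kN → 386 kN.
Block shear: A_gv = 2870, A_nv = 1890, A_nt = 350 mm²; R_n = min(0.6F_uA_nv, 0.6F_yA_gv) + U_bs·F_u·A_nt = 608.4 kN → 304 kN.
Bolt shear governs: 150 kN.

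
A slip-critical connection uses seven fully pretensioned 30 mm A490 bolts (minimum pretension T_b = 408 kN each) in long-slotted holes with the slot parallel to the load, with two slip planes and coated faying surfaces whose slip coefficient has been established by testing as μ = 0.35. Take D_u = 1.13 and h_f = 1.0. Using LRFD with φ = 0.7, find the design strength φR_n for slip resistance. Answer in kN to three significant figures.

1580 kN

R_n = μ · D_u · h_f · T_b · n_s · n_b = 0.35 × 1.13 × 1.0 × 408 × 2 × 7 = 2259 kN.
Design strength φR_n = 0.7 × 2259 = 1580 kN.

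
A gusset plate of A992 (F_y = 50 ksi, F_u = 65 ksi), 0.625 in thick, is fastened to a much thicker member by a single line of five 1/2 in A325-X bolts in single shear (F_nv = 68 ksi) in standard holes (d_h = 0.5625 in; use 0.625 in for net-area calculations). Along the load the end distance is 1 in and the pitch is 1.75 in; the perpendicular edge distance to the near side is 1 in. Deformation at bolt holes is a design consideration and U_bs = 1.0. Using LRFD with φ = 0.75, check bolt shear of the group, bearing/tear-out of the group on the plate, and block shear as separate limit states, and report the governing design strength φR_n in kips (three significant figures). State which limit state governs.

50.1 kips (bolt shear governs)

Bolt shear: A_b = π·0.5²/4 = 0.1963 in²; R_n = 68 × 0.1963 × 5 × 1 = 66.76 kips → 0.75 × 66.76 = 50.1 kips.
Bearing: edge l_c = 0.7188, r_n = 35.04 kips; interior l_c = 1.188, r_n = 48.75 kips; R_n = 35.04 + 4·48.75 = 230 kips → 173 kips.
Block shear: A_gv = 5, A_nv = 3.242, A_nt = 0.4297 in²; R_n = min(0.6F_uA_nv, 0.6F_yA_gv) + U_bs·F_u·A_nt = 154.4 kips → 116 kips.
Bolt shear governs: 50.1 kips.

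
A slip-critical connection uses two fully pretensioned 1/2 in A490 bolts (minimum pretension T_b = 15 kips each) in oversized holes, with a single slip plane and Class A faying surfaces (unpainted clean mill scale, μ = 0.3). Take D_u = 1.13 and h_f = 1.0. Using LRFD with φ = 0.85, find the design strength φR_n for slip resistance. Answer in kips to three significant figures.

8.64 kips

R_n = μ · D_u · h_f · T_b · n_s · n_b = 0.3 × 1.13 × 1.0 × 15 × 1 × 2 = 10.17 kips.
Design strength φR_n = 0.85 × 10.17 = 8.64 kips.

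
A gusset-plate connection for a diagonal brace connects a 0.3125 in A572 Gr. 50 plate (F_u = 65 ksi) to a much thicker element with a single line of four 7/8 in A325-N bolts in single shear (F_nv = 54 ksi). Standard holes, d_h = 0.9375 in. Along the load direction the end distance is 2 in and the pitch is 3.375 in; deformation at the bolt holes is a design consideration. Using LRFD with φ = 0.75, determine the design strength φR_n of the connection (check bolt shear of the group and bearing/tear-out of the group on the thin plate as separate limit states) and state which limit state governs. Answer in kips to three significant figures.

97.4 kips (bolt shear governs)

Bolt shear: A_b = π·0.875²/4 = 0.6013 in²; R_n = 54 × 0.6013 × 4 × 1 = 129.9 kips → 0.75 × 129.9 = 97.4 kips.
Bearing (1.2 l_c t F_u ≤ 2.4 d t F_u): upper limit = 2.4·0.875·0.3125·65 = 42.66 kips.
  Edge l_c = 2 − 0.9375/2 = 1.531 → r_n = 37.32 kips; interior l_c = 3.375 − 0.9375 = 2.438 → r_n = 42.66 kips.
  R_n,bearing = 1·37.32 + 3·42.66 = 165.3 kips → 0.75 × 165.3 = 124 kips.
Bolt shear governs: 97.4 kips.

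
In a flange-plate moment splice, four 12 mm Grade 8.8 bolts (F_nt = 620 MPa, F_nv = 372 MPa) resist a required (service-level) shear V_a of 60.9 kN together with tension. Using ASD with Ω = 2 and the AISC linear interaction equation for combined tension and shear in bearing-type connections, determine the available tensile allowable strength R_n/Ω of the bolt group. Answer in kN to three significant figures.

A_b = π·12²/4 = 113.1 mm²; f_rv = 60.9 × 1000 / (4 × 113.1) = 134.6 MPa.
F'_nt = 1.3 F_nt − (Ω F_nt / F_nv) f_rv = 1.3·620 − (2·620/372)·134.6 = 357.3 MPa, capped at F_nt → F'_nt = 357.3 MPa.
R_n = F'_nt · A_b · n = 357.3 × 113.1 × 4 / 1000 = 161.6 kN.
Allowable strength R_n/Ω = 161.6 / 2 = 80.8 kN.

80.8 kN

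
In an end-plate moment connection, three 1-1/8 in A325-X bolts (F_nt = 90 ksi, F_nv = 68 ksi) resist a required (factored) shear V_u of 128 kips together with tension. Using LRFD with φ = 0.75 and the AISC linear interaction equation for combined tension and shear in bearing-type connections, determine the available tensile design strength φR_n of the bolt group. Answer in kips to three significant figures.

A_b = π·1.125²/4 = 0.994 in²; f_rv = 128 / (3 × 0.994) = 42.92 ksi.
F'_nt = 1.3 F_nt − (F_nt / φF_nv) f_rv = 1.3·90 − (90/(0.75·68))·42.92 = 41.25 ksi, capped at F_nt → F'_nt = 41.25 ksi.
R_n = F'_nt · A_b · n = 41.25 × 0.994 × 3 = 123 kips.
Design strength φR_n = 0.75 × 123 = 92.3 kips.

92.3 kips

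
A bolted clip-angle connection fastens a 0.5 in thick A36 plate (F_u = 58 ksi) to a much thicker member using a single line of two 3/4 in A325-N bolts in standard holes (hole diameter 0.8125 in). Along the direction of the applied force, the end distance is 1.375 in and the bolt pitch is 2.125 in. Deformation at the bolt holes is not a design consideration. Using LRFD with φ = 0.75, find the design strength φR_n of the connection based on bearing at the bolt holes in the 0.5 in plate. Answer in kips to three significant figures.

Per bolt r_n = 1.5 l_c t F_u ≤ 3.0 d t F_u; upper limit = 3.0 × 0.75 × 0.5 × 58 = 65.25 kips.
Edge bolt: l_c = 1.375 − 0.8125/2 = 0.9688 in → 1.5 × 0.9688 × 0.5 × 58 = 42.14 → r_n = 42.14 kips.
Interior bolts: l_c = 2.125 − 0.8125 = 1.312 in → 1.5 × 1.312 × 0.5 × 58 = 57.09 → r_n = 57.09 kips.
R_n = 1 × 42.14 + 1 × 57.09 = 99.23 kips.
Design strength φR_n = 0.75 × 99.23 = 74.4 kips.

74.4 kips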